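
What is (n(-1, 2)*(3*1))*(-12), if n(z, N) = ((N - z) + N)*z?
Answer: 180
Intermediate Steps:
n(z, N) = z*(-z + 2*N) (n(z, N) = (-z + 2*N)*z = z*(-z + 2*N))
(n(-1, 2)*(3*1))*(-12) = ((-(-1*(-1) + 2*2))*(3*1))*(-12) = (-(1 + 4)*3)*(-12) = (-1*5*3)*(-12) = -5*3*(-12) = -15*(-12) = 180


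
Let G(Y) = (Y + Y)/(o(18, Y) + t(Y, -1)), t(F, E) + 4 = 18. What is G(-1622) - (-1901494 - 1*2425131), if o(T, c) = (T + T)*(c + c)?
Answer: 252610002247/58385 ≈ 4.3266e+6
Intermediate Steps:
o(T, c) = 4*T*c (o(T, c) = (2*T)*(2*c) = 4*T*c)
t(F, E) = 14 (t(F, E) = -4 + 18 = 14)
G(Y) = 2*Y/(14 + 72*Y) (G(Y) = (Y + Y)/(4*18*Y + 14) = (2*Y)/(72*Y + 14) = (2*Y)/(14 + 72*Y) = 2*Y/(14 + 72*Y))
G(-1622) - (-1901494 - 1*2425131) = -1622/(7 + 36*(-1622)) - (-1901494 - 1*2425131) = -1622/(7 - 58392) - (-1901494 - 2425131) = -1622/(-58385) - 1*(-4326625) = -1622*(-1/58385) + 4326625 = 1622/58385 + 4326625 = 252610002247/58385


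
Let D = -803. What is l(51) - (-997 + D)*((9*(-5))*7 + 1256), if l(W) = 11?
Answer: 1693811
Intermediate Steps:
l(51) - (-997 + D)*((9*(-5))*7 + 1256) = 11 - (-997 - 803)*((9*(-5))*7 + 1256) = 11 - (-1800)*(-45*7 + 1256) = 11 - (-1800)*(-315 + 1256) = 11 - (-1800)*941 = 11 - 1*(-1693800) = 11 + 1693800 = 1693811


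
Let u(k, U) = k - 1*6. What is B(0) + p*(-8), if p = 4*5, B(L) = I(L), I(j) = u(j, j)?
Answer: -166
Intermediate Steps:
u(k, U) = -6 + k (u(k, U) = k - 6 = -6 + k)
I(j) = -6 + j
B(L) = -6 + L
p = 20
B(0) + p*(-8) = (-6 + 0) + 20*(-8) = -6 - 160 = -166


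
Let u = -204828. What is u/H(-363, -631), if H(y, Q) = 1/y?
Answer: 74352564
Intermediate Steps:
u/H(-363, -631) = -204828/(1/(-363)) = -204828/(-1/363) = -204828*(-363) = 74352564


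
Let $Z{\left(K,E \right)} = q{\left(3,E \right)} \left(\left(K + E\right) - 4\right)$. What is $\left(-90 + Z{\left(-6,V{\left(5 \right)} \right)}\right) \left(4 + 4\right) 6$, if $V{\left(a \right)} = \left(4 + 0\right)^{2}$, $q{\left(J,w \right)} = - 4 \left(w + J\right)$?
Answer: $-26208$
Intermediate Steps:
$q{\left(J,w \right)} = - 4 J - 4 w$ ($q{\left(J,w \right)} = - 4 \left(J + w\right) = - 4 J - 4 w$)
$V{\left(a \right)} = 16$ ($V{\left(a \right)} = 4^{2} = 16$)
$Z{\left(K,E \right)} = \left(-12 - 4 E\right) \left(-4 + E + K\right)$ ($Z{\left(K,E \right)} = \left(\left(-4\right) 3 - 4 E\right) \left(\left(K + E\right) - 4\right) = \left(-12 - 4 E\right) \left(\left(E + K\right) - 4\right) = \left(-12 - 4 E\right) \left(-4 + E + K\right)$)
$\left(-90 + Z{\left(-6,V{\left(5 \right)} \right)}\right) \left(4 + 4\right) 6 = \left(-90 - 4 \left(3 + 16\right) \left(-4 + 16 - 6\right)\right) \left(4 + 4\right) 6 = \left(-90 - 76 \cdot 6\right) 8 \cdot 6 = \left(-90 - 456\right) 48 = \left(-546\right) 48 = -26208$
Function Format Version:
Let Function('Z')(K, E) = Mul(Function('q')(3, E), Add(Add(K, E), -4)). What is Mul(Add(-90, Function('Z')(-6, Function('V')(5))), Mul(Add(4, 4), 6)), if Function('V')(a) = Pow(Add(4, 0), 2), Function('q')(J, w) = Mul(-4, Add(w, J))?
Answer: -26208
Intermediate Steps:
Function('q')(J, w) = Add(Mul(-4, J), Mul(-4, w)) (Function('q')(J, w) = Mul(-4, Add(J, w)) = Add(Mul(-4, J), Mul(-4, w)))
Function('V')(a) = 16 (Function('V')(a) = Pow(4, 2) = 16)
Function('Z')(K, E) = Mul(Add(-12, Mul(-4, E)), Add(-4, E, K)) (Function('Z')(K, E) = Mul(Add(Mul(-4, 3), Mul(-4, E)), Add(Add(K, E), -4)) = Mul(Add(-12, Mul(-4, E)), Add(Add(E, K), -4)) = Mul(Add(-12, Mul(-4, E)), Add(-4, E, K)))
Mul(Add(-90, Function('Z')(-6, Function('V')(5))), Mul(Add(4, 4), 6)) = Mul(Add(-90, Mul(-4, Add(3, 16), Add(-4, 16, -6))), Mul(Add(4, 4), 6)) = Mul(Add(-90, Mul(-4, 19, 6)), Mul(8, 6)) = Mul(Add(-90, -456), 48) = Mul(-546, 48) = -26208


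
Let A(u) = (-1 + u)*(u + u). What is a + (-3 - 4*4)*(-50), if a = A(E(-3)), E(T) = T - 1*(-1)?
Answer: 962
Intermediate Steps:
E(T) = 1 + T (E(T) = T + 1 = 1 + T)
A(u) = 2*u*(-1 + u) (A(u) = (-1 + u)*(2*u) = 2*u*(-1 + u))
a = 12 (a = 2*(1 - 3)*(-1 + (1 - 3)) = 2*(-2)*(-1 - 2) = 2*(-2)*(-3) = 12)
a + (-3 - 4*4)*(-50) = 12 + (-3 - 4*4)*(-50) = 12 + (-3 - 16)*(-50) = 12 - 19*(-50) = 12 + 950 = 962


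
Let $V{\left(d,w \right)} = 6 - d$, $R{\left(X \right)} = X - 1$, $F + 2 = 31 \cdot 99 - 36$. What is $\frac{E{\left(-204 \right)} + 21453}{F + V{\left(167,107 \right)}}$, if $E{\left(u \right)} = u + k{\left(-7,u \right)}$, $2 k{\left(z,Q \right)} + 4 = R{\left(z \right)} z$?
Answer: $\frac{4255}{574} \approx 7.4129$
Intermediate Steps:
$F = 3031$ ($F = -2 + \left(31 \cdot 99 - 36\right) = -2 + \left(3069 - 36\right) = -2 + 3033 = 3031$)
$R{\left(X \right)} = -1 + X$
$k{\left(z,Q \right)} = -2 + \frac{z \left(-1 + z\right)}{2}$ ($k{\left(z,Q \right)} = -2 + \frac{\left(-1 + z\right) z}{2} = -2 + \frac{z \left(-1 + z\right)}{2}$)
$E{\left(u \right)} = 26 + u$ ($E{\left(u \right)} = u - \left(2 + \frac{7 \left(-1 - 7\right)}{2}\right) = u - \left(2 + \frac{7}{2} \left(-8\right)\right) = u + \left(-2 + 28\right) = u + 26 = 26 + u$)
$\frac{E{\left(-204 \right)} + 21453}{F + V{\left(167,107 \right)}} = \frac{\left(26 - 204\right) + 21453}{3031 + \left(6 - 167\right)} = \frac{-178 + 21453}{3031 + \left(6 - 167\right)} = \frac{21275}{3031 - 161} = \frac{21275}{2870} = 21275 \cdot \frac{1}{2870} = \frac{4255}{574}$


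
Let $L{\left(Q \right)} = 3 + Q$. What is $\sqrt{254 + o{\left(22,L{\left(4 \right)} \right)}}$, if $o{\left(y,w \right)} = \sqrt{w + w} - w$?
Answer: $\sqrt{247 + \sqrt{14}} \approx 15.835$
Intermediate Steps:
$o{\left(y,w \right)} = - w + \sqrt{2} \sqrt{w}$ ($o{\left(y,w \right)} = \sqrt{2 w} - w = \sqrt{2} \sqrt{w} - w = - w + \sqrt{2} \sqrt{w}$)
$\sqrt{254 + o{\left(22,L{\left(4 \right)} \right)}} = \sqrt{254 + \left(- (3 + 4) + \sqrt{2} \sqrt{3 + 4}\right)} = \sqrt{254 - \left(7 - \sqrt{2} \sqrt{7}\right)} = \sqrt{254 - \left(7 - \sqrt{14}\right)} = \sqrt{247 + \sqrt{14}}$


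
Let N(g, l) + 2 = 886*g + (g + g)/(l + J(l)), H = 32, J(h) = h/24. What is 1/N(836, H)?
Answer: 25/18518604 ≈ 1.3500e-6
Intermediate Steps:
J(h) = h/24 (J(h) = h*(1/24) = h/24)
N(g, l) = -2 + 886*g + 48*g/(25*l) (N(g, l) = -2 + (886*g + (g + g)/(l + l/24)) = -2 + (886*g + (2*g)/((25*l/24))) = -2 + (886*g + (2*g)*(24/(25*l))) = -2 + (886*g + 48*g/(25*l)) = -2 + 886*g + 48*g/(25*l))
1/N(836, H) = 1/(-2 + 886*836 + (48/25)*836/32) = 1/(-2 + 740696 + (48/25)*836*(1/32)) = 1/(-2 + 740696 + 1254/25) = 1/(18518604/25) = 25/18518604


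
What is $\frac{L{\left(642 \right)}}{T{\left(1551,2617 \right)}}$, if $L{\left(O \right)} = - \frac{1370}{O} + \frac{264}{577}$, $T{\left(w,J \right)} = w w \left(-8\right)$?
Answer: $\frac{310501}{3564465603336} \approx 8.711 \cdot 10^{-8}$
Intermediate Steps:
$T{\left(w,J \right)} = - 8 w^{2}$ ($T{\left(w,J \right)} = w^{2} \left(-8\right) = - 8 w^{2}$)
$L{\left(O \right)} = \frac{264}{577} - \frac{1370}{O}$ ($L{\left(O \right)} = - \frac{1370}{O} + 264 \cdot \frac{1}{577} = - \frac{1370}{O} + \frac{264}{577} = \frac{264}{577} - \frac{1370}{O}$)
$\frac{L{\left(642 \right)}}{T{\left(1551,2617 \right)}} = \frac{\frac{264}{577} - \frac{1370}{642}}{\left(-8\right) 1551^{2}} = \frac{\frac{264}{577} - \frac{685}{321}}{\left(-8\right) 2405601} = \frac{\frac{264}{577} - \frac{685}{321}}{-19244808} = \left(- \frac{310501}{185217}\right) \left(- \frac{1}{19244808}\right) = \frac{310501}{3564465603336}$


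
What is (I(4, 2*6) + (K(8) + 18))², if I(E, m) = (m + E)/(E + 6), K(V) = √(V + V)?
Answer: 13924/25 ≈ 556.96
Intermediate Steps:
K(V) = √2*√V (K(V) = √(2*V) = √2*√V)
I(E, m) = (E + m)/(6 + E)
(I(4, 2*6) + (K(8) + 18))² = ((4 + 2*6)/(6 + 4) + (√2*√8 + 18))² = ((4 + 12)/10 + (√2*(2*√2) + 18))² = ((⅒)*16 + (4 + 18))² = (8/5 + 22)² = (118/5)² = 13924/25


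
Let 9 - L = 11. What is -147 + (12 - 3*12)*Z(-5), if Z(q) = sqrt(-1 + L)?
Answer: -147 - 24*I*sqrt(3) ≈ -147.0 - 41.569*I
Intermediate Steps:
L = -2 (L = 9 - 1*11 = 9 - 11 = -2)
Z(q) = I*sqrt(3) (Z(q) = sqrt(-1 - 2) = sqrt(-3) = I*sqrt(3))
-147 + (12 - 3*12)*Z(-5) = -147 + (12 - 3*12)*(I*sqrt(3)) = -147 + (12 - 36)*(I*sqrt(3)) = -147 - 24*I*sqrt(3)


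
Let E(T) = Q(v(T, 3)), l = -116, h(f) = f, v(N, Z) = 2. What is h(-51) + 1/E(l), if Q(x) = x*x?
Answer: -203/4 ≈ -50.750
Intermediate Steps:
Q(x) = x²
E(T) = 4 (E(T) = 2² = 4)
h(-51) + 1/E(l) = -51 + 1/4 = -51 + ¼ = -203/4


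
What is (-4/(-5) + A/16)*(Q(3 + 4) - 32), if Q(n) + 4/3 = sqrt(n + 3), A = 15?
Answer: -695/12 + 139*sqrt(10)/80 ≈ -52.422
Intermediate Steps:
Q(n) = -4/3 + sqrt(3 + n) (Q(n) = -4/3 + sqrt(n + 3) = -4/3 + sqrt(3 + n))
(-4/(-5) + A/16)*(Q(3 + 4) - 32) = (-4/(-5) + 15/16)*((-4/3 + sqrt(3 + (3 + 4))) - 32) = (-4*(-1/5) + 15*(1/16))*((-4/3 + sqrt(3 + 7)) - 32) = (4/5 + 15/16)*((-4/3 + sqrt(10)) - 32) = 139*(-100/3 + sqrt(10))/80 = -695/12 + 139*sqrt(10)/80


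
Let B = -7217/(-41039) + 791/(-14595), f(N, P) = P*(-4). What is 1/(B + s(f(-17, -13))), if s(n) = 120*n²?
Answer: 85566315/27764568301238 ≈ 3.0819e-6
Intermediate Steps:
f(N, P) = -4*P
B = 10410038/85566315 (B = -7217*(-1/41039) + 791*(-1/14595) = 7217/41039 - 113/2085 = 10410038/85566315 ≈ 0.12166)
1/(B + s(f(-17, -13))) = 1/(10410038/85566315 + 120*(-4*(-13))²) = 1/(10410038/85566315 + 120*52²) = 1/(10410038/85566315 + 120*2704) = 1/(10410038/85566315 + 324480) = 1/(27764568301238/85566315) = 85566315/27764568301238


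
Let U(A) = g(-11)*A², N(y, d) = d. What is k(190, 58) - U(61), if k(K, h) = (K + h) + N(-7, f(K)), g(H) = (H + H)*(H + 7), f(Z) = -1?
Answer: -327201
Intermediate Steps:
g(H) = 2*H*(7 + H) (g(H) = (2*H)*(7 + H) = 2*H*(7 + H))
U(A) = 88*A² (U(A) = (2*(-11)*(7 - 11))*A² = (2*(-11)*(-4))*A² = 88*A²)
k(K, h) = -1 + K + h (k(K, h) = (K + h) - 1 = -1 + K + h)
k(190, 58) - U(61) = (-1 + 190 + 58) - 88*61² = 247 - 88*3721 = 247 - 1*327448 = 247 - 327448 = -327201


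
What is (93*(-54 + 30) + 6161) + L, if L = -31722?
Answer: -27793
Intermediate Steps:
(93*(-54 + 30) + 6161) + L = (93*(-54 + 30) + 6161) - 31722 = (93*(-24) + 6161) - 31722 = (-2232 + 6161) - 31722 = 3929 - 31722 = -27793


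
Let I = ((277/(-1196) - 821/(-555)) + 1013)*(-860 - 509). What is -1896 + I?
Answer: -24943795117/17940 ≈ -1.3904e+6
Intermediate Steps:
I = -24909780877/17940 (I = ((277*(-1/1196) - 821*(-1/555)) + 1013)*(-1369) = ((-277/1196 + 821/555) + 1013)*(-1369) = (828181/663780 + 1013)*(-1369) = (673237321/663780)*(-1369) = -24909780877/17940 ≈ -1.3885e+6)
-1896 + I = -1896 - 24909780877/17940 = -24943795117/17940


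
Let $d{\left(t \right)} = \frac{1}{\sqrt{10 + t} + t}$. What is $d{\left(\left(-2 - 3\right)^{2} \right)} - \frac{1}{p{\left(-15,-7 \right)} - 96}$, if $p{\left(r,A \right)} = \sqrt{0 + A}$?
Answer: $\frac{121 + \sqrt{35} - i \sqrt{7}}{\left(25 + \sqrt{35}\right) \left(96 - i \sqrt{7}\right)} \approx 0.042754 + 0.00028686 i$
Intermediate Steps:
$p{\left(r,A \right)} = \sqrt{A}$
$d{\left(t \right)} = \frac{1}{t + \sqrt{10 + t}}$
$d{\left(\left(-2 - 3\right)^{2} \right)} - \frac{1}{p{\left(-15,-7 \right)} - 96} = \frac{1}{\left(-2 - 3\right)^{2} + \sqrt{10 + \left(-2 - 3\right)^{2}}} - \frac{1}{\sqrt{-7} - 96} = \frac{1}{\left(-5\right)^{2} + \sqrt{10 + \left(-5\right)^{2}}} - \frac{1}{i \sqrt{7} - 96} = \frac{1}{25 + \sqrt{10 + 25}} - \frac{1}{-96 + i \sqrt{7}} = \frac{1}{25 + \sqrt{35}} - \frac{1}{-96 + i \sqrt{7}}$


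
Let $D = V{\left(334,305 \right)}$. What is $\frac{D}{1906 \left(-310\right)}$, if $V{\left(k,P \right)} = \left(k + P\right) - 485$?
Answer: $- \frac{77}{295430} \approx -0.00026064$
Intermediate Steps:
$V{\left(k,P \right)} = -485 + P + k$ ($V{\left(k,P \right)} = \left(P + k\right) - 485 = -485 + P + k$)
$D = 154$ ($D = -485 + 305 + 334 = 154$)
$\frac{D}{1906 \left(-310\right)} = \frac{154}{1906 \left(-310\right)} = \frac{154}{-590860} = 154 \left(- \frac{1}{590860}\right) = - \frac{77}{295430}$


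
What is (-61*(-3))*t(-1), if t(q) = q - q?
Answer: 0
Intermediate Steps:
t(q) = 0
(-61*(-3))*t(-1) = -61*(-3)*0 = 183*0 = 0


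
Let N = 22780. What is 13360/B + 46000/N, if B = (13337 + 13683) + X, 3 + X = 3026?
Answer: 84315940/34218977 ≈ 2.4640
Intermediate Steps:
X = 3023 (X = -3 + 3026 = 3023)
B = 30043 (B = (13337 + 13683) + 3023 = 27020 + 3023 = 30043)
13360/B + 46000/N = 13360/30043 + 46000/22780 = 13360*(1/30043) + 46000*(1/22780) = 13360/30043 + 2300/1139 = 84315940/34218977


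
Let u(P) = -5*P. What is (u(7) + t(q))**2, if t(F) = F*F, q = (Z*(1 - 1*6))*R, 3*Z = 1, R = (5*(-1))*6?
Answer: 6076225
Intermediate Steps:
R = -30 (R = -5*6 = -30)
Z = 1/3 (Z = (1/3)*1 = 1/3 ≈ 0.33333)
q = 50 (q = ((1 - 1*6)/3)*(-30) = ((1 - 6)/3)*(-30) = ((1/3)*(-5))*(-30) = -5/3*(-30) = 50)
t(F) = F**2
(u(7) + t(q))**2 = (-5*7 + 50**2)**2 = (-35 + 2500)**2 = 2465**2 = 6076225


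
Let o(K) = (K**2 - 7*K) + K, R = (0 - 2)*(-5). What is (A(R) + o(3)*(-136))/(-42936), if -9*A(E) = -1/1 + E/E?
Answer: -51/1789 ≈ -0.028508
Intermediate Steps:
R = 10 (R = -2*(-5) = 10)
o(K) = K**2 - 6*K
A(E) = 0 (A(E) = -(-1/1 + E/E)/9 = -(-1*1 + 1)/9 = -(-1 + 1)/9 = -1/9*0 = 0)
(A(R) + o(3)*(-136))/(-42936) = (0 + (3*(-6 + 3))*(-136))/(-42936) = (0 + (3*(-3))*(-136))*(-1/42936) = (0 - 9*(-136))*(-1/42936) = (0 + 1224)*(-1/42936) = 1224*(-1/42936) = -51/1789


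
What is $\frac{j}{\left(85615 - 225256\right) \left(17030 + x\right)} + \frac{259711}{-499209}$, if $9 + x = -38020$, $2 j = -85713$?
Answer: $- \frac{507718337878505}{975894142203354} \approx -0.52026$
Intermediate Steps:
$j = - \frac{85713}{2}$ ($j = \frac{1}{2} \left(-85713\right) = - \frac{85713}{2} \approx -42857.0$)
$x = -38029$ ($x = -9 - 38020 = -38029$)
$\frac{j}{\left(85615 - 225256\right) \left(17030 + x\right)} + \frac{259711}{-499209} = - \frac{85713}{2 \left(85615 - 225256\right) \left(17030 - 38029\right)} + \frac{259711}{-499209} = - \frac{85713}{2 \left(\left(-139641\right) \left(-20999\right)\right)} + 259711 \left(- \frac{1}{499209}\right) = - \frac{85713}{2 \cdot 2932321359} - \frac{259711}{499209} = \left(- \frac{85713}{2}\right) \frac{1}{2932321359} - \frac{259711}{499209} = - \frac{28571}{1954880906} - \frac{259711}{499209} = - \frac{507718337878505}{975894142203354}$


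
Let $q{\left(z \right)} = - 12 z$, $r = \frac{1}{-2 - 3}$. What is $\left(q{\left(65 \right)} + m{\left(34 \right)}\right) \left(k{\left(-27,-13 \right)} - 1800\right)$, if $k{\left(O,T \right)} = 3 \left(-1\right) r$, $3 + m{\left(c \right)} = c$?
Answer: $\frac{6738753}{5} \approx 1.3478 \cdot 10^{6}$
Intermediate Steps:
$m{\left(c \right)} = -3 + c$
$r = - \frac{1}{5}$ ($r = \frac{1}{-5} = - \frac{1}{5} \approx -0.2$)
$k{\left(O,T \right)} = \frac{3}{5}$ ($k{\left(O,T \right)} = 3 \left(-1\right) \left(- \frac{1}{5}\right) = \left(-3\right) \left(- \frac{1}{5}\right) = \frac{3}{5}$)
$\left(q{\left(65 \right)} + m{\left(34 \right)}\right) \left(k{\left(-27,-13 \right)} - 1800\right) = \left(\left(-12\right) 65 + \left(-3 + 34\right)\right) \left(\frac{3}{5} - 1800\right) = \left(-780 + 31\right) \left(- \frac{8997}{5}\right) = \left(-749\right) \left(- \frac{8997}{5}\right) = \frac{6738753}{5}$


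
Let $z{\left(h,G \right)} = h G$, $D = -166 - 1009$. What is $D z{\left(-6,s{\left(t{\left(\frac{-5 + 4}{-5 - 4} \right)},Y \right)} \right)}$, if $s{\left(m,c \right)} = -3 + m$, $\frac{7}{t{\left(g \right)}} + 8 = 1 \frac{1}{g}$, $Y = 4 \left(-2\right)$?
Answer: $28200$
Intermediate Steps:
$Y = -8$
$t{\left(g \right)} = \frac{7}{-8 + \frac{1}{g}}$ ($t{\left(g \right)} = \frac{7}{-8 + 1 \frac{1}{g}} = \frac{7}{-8 + \frac{1}{g}}$)
$D = -1175$ ($D = -166 - 1009 = -1175$)
$z{\left(h,G \right)} = G h$
$D z{\left(-6,s{\left(t{\left(\frac{-5 + 4}{-5 - 4} \right)},Y \right)} \right)} = - 1175 \left(-3 - \frac{7 \frac{-5 + 4}{-5 - 4}}{-1 + 8 \frac{-5 + 4}{-5 - 4}}\right) \left(-6\right) = - 1175 \left(-3 - \frac{7 \left(- \frac{1}{-9}\right)}{-1 + 8 \left(- \frac{1}{-9}\right)}\right) \left(-6\right) = - 1175 \left(-3 - \frac{7 \left(\left(-1\right) \left(- \frac{1}{9}\right)\right)}{-1 + 8 \left(\left(-1\right) \left(- \frac{1}{9}\right)\right)}\right) \left(-6\right) = - 1175 \left(-3 - \frac{7}{9 \left(-1 + 8 \cdot \frac{1}{9}\right)}\right) \left(-6\right) = - 1175 \left(-3 - \frac{7}{9 \left(-1 + \frac{8}{9}\right)}\right) \left(-6\right) = - 1175 \left(-3 - \frac{7}{9 \left(- \frac{1}{9}\right)}\right) \left(-6\right) = - 1175 \left(-3 - \frac{7}{9} \left(-9\right)\right) \left(-6\right) = - 1175 \left(-3 + 7\right) \left(-6\right) = - 1175 \cdot 4 \left(-6\right) = \left(-1175\right) \left(-24\right) = 28200$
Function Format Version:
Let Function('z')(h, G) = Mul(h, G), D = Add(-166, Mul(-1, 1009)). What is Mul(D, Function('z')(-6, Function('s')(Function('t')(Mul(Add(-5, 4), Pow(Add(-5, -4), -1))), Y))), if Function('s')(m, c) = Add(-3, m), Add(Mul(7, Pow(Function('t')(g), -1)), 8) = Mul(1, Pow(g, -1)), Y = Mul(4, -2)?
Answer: 28200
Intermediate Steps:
Y = -8
Function('t')(g) = Mul(7, Pow(Add(-8, Pow(g, -1)), -1)) (Function('t')(g) = Mul(7, Pow(Add(-8, Mul(1, Pow(g, -1))), -1)) = Mul(7, Pow(Add(-8, Pow(g, -1)), -1)))
D = -1175 (D = Add(-166, -1009) = -1175)
Function('z')(h, G) = Mul(G, h)
Mul(D, Function('z')(-6, Function('s')(Function('t')(Mul(Add(-5, 4), Pow(Add(-5, -4), -1))), Y))) = Mul(-1175, Mul(Add(-3, Mul(-7, Mul(Add(-5, 4), Pow(Add(-5, -4), -1)), Pow(Add(-1, Mul(8, Mul(Add(-5, 4), Pow(Add(-5, -4), -1)))), -1))), -6)) = Mul(-1175, Mul(Add(-3, Mul(-7, Mul(-1, Pow(-9, -1)), Pow(Add(-1, Mul(8, Mul(-1, Pow(-9, -1)))), -1))), -6)) = Mul(-1175, Mul(Add(-3, Mul(-7, Mul(-1, Rational(-1, 9)), Pow(Add(-1, Mul(8, Mul(-1, Rational(-1, 9)))), -1))), -6)) = Mul(-1175, Mul(Add(-3, Mul(-7, Rational(1, 9), Pow(Add(-1, Mul(8, Rational(1, 9))), -1))), -6)) = Mul(-1175, Mul(Add(-3, Mul(-7, Rational(1, 9), Pow(Add(-1, Rational(8, 9)), -1))), -6)) = Mul(-1175, Mul(Add(-3, Mul(-7, Rational(1, 9), Pow(Rational(-1, 9), -1))), -6)) = Mul(-1175, Mul(Add(-3, Mul(-7, Rational(1, 9), -9)), -6)) = Mul(-1175, Mul(Add(-3, 7), -6)) = Mul(-1175, Mul(4, -6)) = Mul(-1175, -24) = 28200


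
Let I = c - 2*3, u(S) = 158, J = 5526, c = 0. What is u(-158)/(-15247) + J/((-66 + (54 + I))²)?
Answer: 59215/3474 ≈ 17.045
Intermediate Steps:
I = -6 (I = 0 - 2*3 = 0 - 6 = -6)
u(-158)/(-15247) + J/((-66 + (54 + I))²) = 158/(-15247) + 5526/((-66 + (54 - 6))²) = 158*(-1/15247) + 5526/((-66 + 48)²) = -2/193 + 5526/((-18)²) = -2/193 + 5526/324 = -2/193 + 5526*(1/324) = -2/193 + 307/18 = 59215/3474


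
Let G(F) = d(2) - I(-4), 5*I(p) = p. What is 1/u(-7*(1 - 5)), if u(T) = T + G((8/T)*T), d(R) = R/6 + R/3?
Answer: 5/149 ≈ 0.033557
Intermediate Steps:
I(p) = p/5
d(R) = R/2 (d(R) = R*(⅙) + R*(⅓) = R/6 + R/3 = R/2)
G(F) = 9/5 (G(F) = (½)*2 - (-4)/5 = 1 - 1*(-⅘) = 1 + ⅘ = 9/5)
u(T) = 9/5 + T (u(T) = T + 9/5 = 9/5 + T)
1/u(-7*(1 - 5)) = 1/(9/5 - 7*(1 - 5)) = 1/(9/5 - 7*(-4)) = 1/(9/5 + 28) = 1/(149/5) = 5/149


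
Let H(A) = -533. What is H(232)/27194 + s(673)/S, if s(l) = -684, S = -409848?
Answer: -4163506/232195969 ≈ -0.017931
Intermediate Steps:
H(232)/27194 + s(673)/S = -533/27194 - 684/(-409848) = -533*1/27194 - 684*(-1/409848) = -533/27194 + 57/34154 = -4163506/232195969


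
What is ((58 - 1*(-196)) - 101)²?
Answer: 23409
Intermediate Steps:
((58 - 1*(-196)) - 101)² = ((58 + 196) - 101)² = (254 - 101)² = 153² = 23409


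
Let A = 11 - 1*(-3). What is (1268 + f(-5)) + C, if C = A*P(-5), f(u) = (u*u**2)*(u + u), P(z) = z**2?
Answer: 2868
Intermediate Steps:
A = 14 (A = 11 + 3 = 14)
f(u) = 2*u**4 (f(u) = u**3*(2*u) = 2*u**4)
C = 350 (C = 14*(-5)**2 = 14*25 = 350)
(1268 + f(-5)) + C = (1268 + 2*(-5)**4) + 350 = (1268 + 2*625) + 350 = (1268 + 1250) + 350 = 2518 + 350 = 2868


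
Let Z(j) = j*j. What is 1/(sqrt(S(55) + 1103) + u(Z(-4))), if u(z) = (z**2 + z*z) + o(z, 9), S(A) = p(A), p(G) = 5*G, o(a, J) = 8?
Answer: 20/10347 - sqrt(1378)/269022 ≈ 0.0017949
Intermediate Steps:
Z(j) = j**2
S(A) = 5*A
u(z) = 8 + 2*z**2 (u(z) = (z**2 + z*z) + 8 = (z**2 + z**2) + 8 = 2*z**2 + 8 = 8 + 2*z**2)
1/(sqrt(S(55) + 1103) + u(Z(-4))) = 1/(sqrt(5*55 + 1103) + (8 + 2*((-4)**2)**2)) = 1/(sqrt(275 + 1103) + (8 + 2*16**2)) = 1/(sqrt(1378) + (8 + 2*256)) = 1/(sqrt(1378) + (8 + 512)) = 1/(sqrt(1378) + 520) = 1/(520 + sqrt(1378))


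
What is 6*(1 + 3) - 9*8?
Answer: -48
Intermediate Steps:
6*(1 + 3) - 9*8 = 6*4 - 72 = 24 - 72 = -48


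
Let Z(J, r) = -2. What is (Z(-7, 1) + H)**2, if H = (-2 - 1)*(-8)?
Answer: 484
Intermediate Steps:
H = 24 (H = -3*(-8) = 24)
(Z(-7, 1) + H)**2 = (-2 + 24)**2 = 22**2 = 484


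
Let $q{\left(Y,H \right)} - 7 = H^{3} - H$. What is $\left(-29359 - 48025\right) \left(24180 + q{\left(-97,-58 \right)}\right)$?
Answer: $13222371928$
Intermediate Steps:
$q{\left(Y,H \right)} = 7 + H^{3} - H$ ($q{\left(Y,H \right)} = 7 + \left(H^{3} - H\right) = 7 + H^{3} - H$)
$\left(-29359 - 48025\right) \left(24180 + q{\left(-97,-58 \right)}\right) = \left(-29359 - 48025\right) \left(24180 + \left(7 + \left(-58\right)^{3} - -58\right)\right) = - 77384 \left(24180 + \left(7 - 195112 + 58\right)\right) = - 77384 \left(24180 - 195047\right) = \left(-77384\right) \left(-170867\right) = 13222371928$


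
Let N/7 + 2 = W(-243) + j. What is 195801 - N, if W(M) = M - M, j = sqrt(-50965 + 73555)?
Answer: 195815 - 21*sqrt(2510) ≈ 1.9476e+5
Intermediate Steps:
j = 3*sqrt(2510) (j = sqrt(22590) = 3*sqrt(2510) ≈ 150.30)
W(M) = 0
N = -14 + 21*sqrt(2510) (N = -14 + 7*(0 + 3*sqrt(2510)) = -14 + 7*(3*sqrt(2510)) = -14 + 21*sqrt(2510) ≈ 1038.1)
195801 - N = 195801 - (-14 + 21*sqrt(2510)) = 195801 + (14 - 21*sqrt(2510)) = 195815 - 21*sqrt(2510)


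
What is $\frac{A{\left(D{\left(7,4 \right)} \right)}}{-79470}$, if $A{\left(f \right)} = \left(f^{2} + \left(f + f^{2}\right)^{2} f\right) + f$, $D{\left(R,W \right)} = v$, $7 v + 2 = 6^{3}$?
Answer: $- \frac{79779137191}{222608715} \approx -358.38$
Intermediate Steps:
$v = \frac{214}{7}$ ($v = - \frac{2}{7} + \frac{6^{3}}{7} = - \frac{2}{7} + \frac{1}{7} \cdot 216 = - \frac{2}{7} + \frac{216}{7} = \frac{214}{7} \approx 30.571$)
$D{\left(R,W \right)} = \frac{214}{7}$
$A{\left(f \right)} = f + f^{2} + f \left(f + f^{2}\right)^{2}$ ($A{\left(f \right)} = \left(f^{2} + f \left(f + f^{2}\right)^{2}\right) + f = f + f^{2} + f \left(f + f^{2}\right)^{2}$)
$\frac{A{\left(D{\left(7,4 \right)} \right)}}{-79470} = \frac{\frac{214}{7} \left(1 + \frac{214}{7} + \left(\frac{214}{7}\right)^{2} \left(1 + \frac{214}{7}\right)^{2}\right)}{-79470} = \frac{214 \left(1 + \frac{214}{7} + \frac{45796 \left(\frac{221}{7}\right)^{2}}{49}\right)}{7} \left(- \frac{1}{79470}\right) = \frac{214 \left(1 + \frac{214}{7} + \frac{45796}{49} \cdot \frac{48841}{49}\right)}{7} \left(- \frac{1}{79470}\right) = \frac{214 \left(1 + \frac{214}{7} + \frac{2236722436}{2401}\right)}{7} \left(- \frac{1}{79470}\right) = \frac{214}{7} \cdot \frac{2236798239}{2401} \left(- \frac{1}{79470}\right) = \frac{478674823146}{16807} \left(- \frac{1}{79470}\right) = - \frac{79779137191}{222608715}$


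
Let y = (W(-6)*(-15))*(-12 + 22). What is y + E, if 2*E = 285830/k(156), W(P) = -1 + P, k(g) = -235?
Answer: 20767/47 ≈ 441.85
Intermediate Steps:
y = 1050 (y = ((-1 - 6)*(-15))*(-12 + 22) = -7*(-15)*10 = 105*10 = 1050)
E = -28583/47 (E = (285830/(-235))/2 = (285830*(-1/235))/2 = (1/2)*(-57166/47) = -28583/47 ≈ -608.15)
y + E = 1050 - 28583/47 = 20767/47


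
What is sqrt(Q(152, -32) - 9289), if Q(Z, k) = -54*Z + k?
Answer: I*sqrt(17529) ≈ 132.4*I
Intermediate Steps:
Q(Z, k) = k - 54*Z
sqrt(Q(152, -32) - 9289) = sqrt((-32 - 54*152) - 9289) = sqrt((-32 - 8208) - 9289) = sqrt(-8240 - 9289) = sqrt(-17529) = I*sqrt(17529)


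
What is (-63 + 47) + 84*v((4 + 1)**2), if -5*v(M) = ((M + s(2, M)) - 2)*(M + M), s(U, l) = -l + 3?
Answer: -856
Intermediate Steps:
s(U, l) = 3 - l
v(M) = -2*M/5 (v(M) = -((M + (3 - M)) - 2)*(M + M)/5 = -(3 - 2)*2*M/5 = -2*M/5)
(-63 + 47) + 84*v((4 + 1)**2) = (-63 + 47) + 84*(-2*(4 + 1)**2/5) = -16 + 84*(-2/5*5**2) = -16 + 84*(-2/5*25) = -16 + 84*(-10) = -16 - 840 = -856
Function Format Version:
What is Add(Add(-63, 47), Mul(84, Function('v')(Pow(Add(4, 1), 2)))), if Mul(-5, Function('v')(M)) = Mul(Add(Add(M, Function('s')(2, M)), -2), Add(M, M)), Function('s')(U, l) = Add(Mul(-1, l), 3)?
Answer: -856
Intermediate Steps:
Function('s')(U, l) = Add(3, Mul(-1, l))
Function('v')(M) = Mul(Rational(-2, 5), M) (Function('v')(M) = Mul(Rational(-1, 5), Mul(Add(Add(M, Add(3, Mul(-1, M))), -2), Add(M, M))) = Mul(Rational(-1, 5), Mul(Add(3, -2), Mul(2, M))) = Mul(Rational(-1, 5), Mul(1, Mul(2, M))) = Mul(Rational(-1, 5), Mul(2, M)) = Mul(Rational(-2, 5), M))
Add(Add(-63, 47), Mul(84, Function('v')(Pow(Add(4, 1), 2)))) = Add(Add(-63, 47), Mul(84, Mul(Rational(-2, 5), Pow(Add(4, 1), 2)))) = Add(-16, Mul(84, Mul(Rational(-2, 5), Pow(5, 2)))) = Add(-16, Mul(84, Mul(Rational(-2, 5), 25))) = Add(-16, Mul(84, -10)) = Add(-16, -840) = -856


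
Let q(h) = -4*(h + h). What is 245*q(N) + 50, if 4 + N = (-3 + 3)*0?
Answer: 7890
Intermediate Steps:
N = -4 (N = -4 + (-3 + 3)*0 = -4 + 0*0 = -4 + 0 = -4)
q(h) = -8*h
245*q(N) + 50 = 245*(-8*(-4)) + 50 = 245*32 + 50 = 7840 + 50 = 7890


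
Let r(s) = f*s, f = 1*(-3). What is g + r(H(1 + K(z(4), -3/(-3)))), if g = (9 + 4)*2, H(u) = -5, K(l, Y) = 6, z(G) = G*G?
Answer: 41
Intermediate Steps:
f = -3
z(G) = G²
g = 26 (g = 13*2 = 26)
r(s) = -3*s
g + r(H(1 + K(z(4), -3/(-3)))) = 26 - 3*(-5) = 26 + 15 = 41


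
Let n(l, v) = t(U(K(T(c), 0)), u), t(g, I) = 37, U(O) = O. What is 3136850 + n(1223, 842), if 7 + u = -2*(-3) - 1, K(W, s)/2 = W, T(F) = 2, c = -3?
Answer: 3136887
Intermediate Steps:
K(W, s) = 2*W
u = -2 (u = -7 + (-2*(-3) - 1) = -7 + (6 - 1) = -7 + 5 = -2)
n(l, v) = 37
3136850 + n(1223, 842) = 3136850 + 37 = 3136887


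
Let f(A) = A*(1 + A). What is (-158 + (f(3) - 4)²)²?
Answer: 8836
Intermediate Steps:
(-158 + (f(3) - 4)²)² = (-158 + (3*(1 + 3) - 4)²)² = (-158 + (3*4 - 4)²)² = (-158 + (12 - 4)²)² = (-158 + 8²)² = (-158 + 64)² = (-94)² = 8836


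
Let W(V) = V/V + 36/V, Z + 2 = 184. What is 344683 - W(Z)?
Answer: 31366044/91 ≈ 3.4468e+5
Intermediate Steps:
Z = 182 (Z = -2 + 184 = 182)
W(V) = 1 + 36/V
344683 - W(Z) = 344683 - (36 + 182)/182 = 344683 - 218/182 = 344683 - 1*109/91 = 344683 - 109/91 = 31366044/91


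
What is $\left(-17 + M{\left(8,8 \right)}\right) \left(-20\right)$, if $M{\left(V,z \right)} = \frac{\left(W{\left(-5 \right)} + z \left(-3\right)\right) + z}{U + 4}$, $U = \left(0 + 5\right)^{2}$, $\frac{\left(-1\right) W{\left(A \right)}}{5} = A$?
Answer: $\frac{9680}{29} \approx 333.79$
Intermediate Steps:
$W{\left(A \right)} = - 5 A$
$U = 25$ ($U = 5^{2} = 25$)
$M{\left(V,z \right)} = \frac{25}{29} - \frac{2 z}{29}$ ($M{\left(V,z \right)} = \frac{\left(\left(-5\right) \left(-5\right) + z \left(-3\right)\right) + z}{25 + 4} = \frac{\left(25 - 3 z\right) + z}{29} = \left(25 - 2 z\right) \frac{1}{29} = \frac{25}{29} - \frac{2 z}{29}$)
$\left(-17 + M{\left(8,8 \right)}\right) \left(-20\right) = \left(-17 + \left(\frac{25}{29} - \frac{16}{29}\right)\right) \left(-20\right) = \left(-17 + \frac{9}{29}\right) \left(-20\right) = \left(- \frac{484}{29}\right) \left(-20\right) = \frac{9680}{29}$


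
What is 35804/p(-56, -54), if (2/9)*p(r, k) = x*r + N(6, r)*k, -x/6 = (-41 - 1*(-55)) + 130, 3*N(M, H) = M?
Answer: 17902/108621 ≈ 0.16481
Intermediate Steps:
N(M, H) = M/3
x = -864 (x = -6*((-41 - 1*(-55)) + 130) = -6*((-41 + 55) + 130) = -6*(14 + 130) = -6*144 = -864)
p(r, k) = -3888*r + 9*k (p(r, k) = 9*(-864*r + ((⅓)*6)*k)/2 = 9*(-864*r + 2*k)/2 = -3888*r + 9*k)
35804/p(-56, -54) = 35804/(-3888*(-56) + 9*(-54)) = 35804/(217728 - 486) = 35804/217242 = 35804*(1/217242) = 17902/108621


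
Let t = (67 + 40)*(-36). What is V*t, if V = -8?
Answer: 30816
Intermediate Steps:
t = -3852 (t = 107*(-36) = -3852)
V*t = -8*(-3852) = 30816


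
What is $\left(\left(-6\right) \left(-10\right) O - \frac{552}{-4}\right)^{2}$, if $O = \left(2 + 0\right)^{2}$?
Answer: $142884$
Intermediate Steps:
$O = 4$ ($O = 2^{2} = 4$)
$\left(\left(-6\right) \left(-10\right) O - \frac{552}{-4}\right)^{2} = \left(\left(-6\right) \left(-10\right) 4 - \frac{552}{-4}\right)^{2} = \left(60 \cdot 4 - -138\right)^{2} = \left(240 + 138\right)^{2} = 378^{2} = 142884$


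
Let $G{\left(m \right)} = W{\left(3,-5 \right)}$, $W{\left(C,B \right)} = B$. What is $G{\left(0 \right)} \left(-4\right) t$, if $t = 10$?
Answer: $200$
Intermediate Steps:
$G{\left(m \right)} = -5$
$G{\left(0 \right)} \left(-4\right) t = \left(-5\right) \left(-4\right) 10 = 20 \cdot 10 = 200$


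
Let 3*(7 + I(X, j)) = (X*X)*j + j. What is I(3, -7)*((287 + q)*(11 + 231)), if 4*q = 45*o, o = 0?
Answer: -6320314/3 ≈ -2.1068e+6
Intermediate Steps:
q = 0 (q = (45*0)/4 = (¼)*0 = 0)
I(X, j) = -7 + j/3 + j*X²/3 (I(X, j) = -7 + ((X*X)*j + j)/3 = -7 + (X²*j + j)/3 = -7 + (j*X² + j)/3 = -7 + (j + j*X²)/3 = -7 + (j/3 + j*X²/3) = -7 + j/3 + j*X²/3)
I(3, -7)*((287 + q)*(11 + 231)) = (-7 + (⅓)*(-7) + (⅓)*(-7)*3²)*((287 + 0)*(11 + 231)) = (-7 - 7/3 + (⅓)*(-7)*9)*(287*242) = (-7 - 7/3 - 21)*69454 = -91/3*69454 = -6320314/3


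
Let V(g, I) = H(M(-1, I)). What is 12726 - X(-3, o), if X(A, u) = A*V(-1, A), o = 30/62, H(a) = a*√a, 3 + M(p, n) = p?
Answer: 12726 - 24*I ≈ 12726.0 - 24.0*I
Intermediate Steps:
M(p, n) = -3 + p
H(a) = a^(3/2)
o = 15/31 (o = 30*(1/62) = 15/31 ≈ 0.48387)
V(g, I) = -8*I (V(g, I) = (-3 - 1)^(3/2) = (-4)^(3/2) = -8*I)
X(A, u) = -8*I*A (X(A, u) = A*(-8*I) = -8*I*A)
12726 - X(-3, o) = 12726 - (-8)*I*(-3) = 12726 - 24*I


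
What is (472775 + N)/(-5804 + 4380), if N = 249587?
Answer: -361181/712 ≈ -507.28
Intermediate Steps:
(472775 + N)/(-5804 + 4380) = (472775 + 249587)/(-5804 + 4380) = 722362/(-1424) = 722362*(-1/1424) = -361181/712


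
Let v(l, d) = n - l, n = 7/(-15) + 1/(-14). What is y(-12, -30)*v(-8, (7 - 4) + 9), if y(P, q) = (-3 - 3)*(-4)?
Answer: 6268/35 ≈ 179.09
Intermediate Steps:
n = -113/210 (n = 7*(-1/15) + 1*(-1/14) = -7/15 - 1/14 = -113/210 ≈ -0.53810)
y(P, q) = 24 (y(P, q) = -6*(-4) = 24)
v(l, d) = -113/210 - l
y(-12, -30)*v(-8, (7 - 4) + 9) = 24*(-113/210 - 1*(-8)) = 24*(-113/210 + 8) = 24*(1567/210) = 6268/35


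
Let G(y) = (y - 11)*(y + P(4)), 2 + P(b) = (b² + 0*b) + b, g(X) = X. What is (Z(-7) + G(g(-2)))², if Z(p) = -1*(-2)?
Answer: 42436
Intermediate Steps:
P(b) = -2 + b + b² (P(b) = -2 + ((b² + 0*b) + b) = -2 + ((b² + 0) + b) = -2 + (b² + b) = -2 + (b + b²) = -2 + b + b²)
Z(p) = 2
G(y) = (-11 + y)*(18 + y) (G(y) = (y - 11)*(y + (-2 + 4 + 4²)) = (-11 + y)*(y + (-2 + 4 + 16)) = (-11 + y)*(y + 18) = (-11 + y)*(18 + y))
(Z(-7) + G(g(-2)))² = (2 + (-198 + (-2)² + 7*(-2)))² = (2 + (-198 + 4 - 14))² = (2 - 208)² = (-206)² = 42436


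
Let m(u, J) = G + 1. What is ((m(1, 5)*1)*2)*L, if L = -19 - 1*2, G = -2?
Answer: 42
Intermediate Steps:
m(u, J) = -1 (m(u, J) = -2 + 1 = -1)
L = -21 (L = -19 - 2 = -21)
((m(1, 5)*1)*2)*L = (-1*1*2)*(-21) = -1*2*(-21) = -2*(-21) = 42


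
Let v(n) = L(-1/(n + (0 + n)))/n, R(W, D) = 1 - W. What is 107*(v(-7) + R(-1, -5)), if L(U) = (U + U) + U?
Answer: 20651/98 ≈ 210.72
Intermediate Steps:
L(U) = 3*U (L(U) = 2*U + U = 3*U)
v(n) = -3/(2*n²) (v(n) = (3*(-1/(n + (0 + n))))/n = (3*(-1/(n + n)))/n = (3*(-1/(2*n)))/n = (-3/(2*n))/n = -3/(2*n²))
107*(v(-7) + R(-1, -5)) = 107*(-3/2/(-7)² + (1 - 1*(-1))) = 107*(-3/2*1/49 + (1 + 1)) = 107*(-3/98 + 2) = 107*(193/98) = 20651/98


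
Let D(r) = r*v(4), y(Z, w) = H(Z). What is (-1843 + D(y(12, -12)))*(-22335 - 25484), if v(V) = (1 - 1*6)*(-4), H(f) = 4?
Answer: 84304897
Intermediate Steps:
y(Z, w) = 4
v(V) = 20 (v(V) = (1 - 6)*(-4) = -5*(-4) = 20)
D(r) = 20*r (D(r) = r*20 = 20*r)
(-1843 + D(y(12, -12)))*(-22335 - 25484) = (-1843 + 20*4)*(-22335 - 25484) = (-1843 + 80)*(-47819) = -1763*(-47819) = 84304897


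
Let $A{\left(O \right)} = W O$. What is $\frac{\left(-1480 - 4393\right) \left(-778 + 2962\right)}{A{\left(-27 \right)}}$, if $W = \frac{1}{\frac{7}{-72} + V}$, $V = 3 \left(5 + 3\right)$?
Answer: $\frac{919776403}{81} \approx 1.1355 \cdot 10^{7}$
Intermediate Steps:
$V = 24$ ($V = 3 \cdot 8 = 24$)
$W = \frac{72}{1721}$ ($W = \frac{1}{\frac{7}{-72} + 24} = \frac{1}{7 \left(- \frac{1}{72}\right) + 24} = \frac{1}{- \frac{7}{72} + 24} = \frac{1}{\frac{1721}{72}} = \frac{72}{1721} \approx 0.041836$)
$A{\left(O \right)} = \frac{72 O}{1721}$
$\frac{\left(-1480 - 4393\right) \left(-778 + 2962\right)}{A{\left(-27 \right)}} = \frac{\left(-1480 - 4393\right) \left(-778 + 2962\right)}{\frac{72}{1721} \left(-27\right)} = \frac{\left(-5873\right) 2184}{- \frac{1944}{1721}} = \left(-12826632\right) \left(- \frac{1721}{1944}\right) = \frac{919776403}{81}$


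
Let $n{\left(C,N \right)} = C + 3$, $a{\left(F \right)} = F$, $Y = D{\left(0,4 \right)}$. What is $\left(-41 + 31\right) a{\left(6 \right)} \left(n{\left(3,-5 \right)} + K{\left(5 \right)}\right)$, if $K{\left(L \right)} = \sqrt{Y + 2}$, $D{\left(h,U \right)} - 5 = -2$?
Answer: $-360 - 60 \sqrt{5} \approx -494.16$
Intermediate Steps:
$D{\left(h,U \right)} = 3$ ($D{\left(h,U \right)} = 5 - 2 = 3$)
$Y = 3$
$K{\left(L \right)} = \sqrt{5}$ ($K{\left(L \right)} = \sqrt{3 + 2} = \sqrt{5}$)
$n{\left(C,N \right)} = 3 + C$
$\left(-41 + 31\right) a{\left(6 \right)} \left(n{\left(3,-5 \right)} + K{\left(5 \right)}\right) = \left(-41 + 31\right) 6 \left(\left(3 + 3\right) + \sqrt{5}\right) = - 10 \cdot 6 \left(6 + \sqrt{5}\right) = - 10 \left(36 + 6 \sqrt{5}\right) = -360 - 60 \sqrt{5}$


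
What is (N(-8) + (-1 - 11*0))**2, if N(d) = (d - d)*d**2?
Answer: 1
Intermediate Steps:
N(d) = 0 (N(d) = 0*d**2 = 0)
(N(-8) + (-1 - 11*0))**2 = (0 + (-1 - 11*0))**2 = (0 + (-1 + 0))**2 = (0 - 1)**2 = (-1)**2 = 1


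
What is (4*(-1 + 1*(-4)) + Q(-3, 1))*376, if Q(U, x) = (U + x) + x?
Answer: -7896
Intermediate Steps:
Q(U, x) = U + 2*x
(4*(-1 + 1*(-4)) + Q(-3, 1))*376 = (4*(-1 + 1*(-4)) + (-3 + 2*1))*376 = (4*(-1 - 4) + (-3 + 2))*376 = (4*(-5) - 1)*376 = (-20 - 1)*376 = -21*376 = -7896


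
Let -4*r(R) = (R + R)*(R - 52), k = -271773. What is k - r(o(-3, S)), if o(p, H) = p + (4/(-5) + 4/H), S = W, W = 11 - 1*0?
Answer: -1643650389/6050 ≈ -2.7168e+5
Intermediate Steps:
W = 11 (W = 11 + 0 = 11)
S = 11
o(p, H) = -⅘ + p + 4/H (o(p, H) = p + (4*(-⅕) + 4/H) = p + (-⅘ + 4/H) = -⅘ + p + 4/H)
r(R) = -R*(-52 + R)/2 (r(R) = -(R + R)*(R - 52)/4 = -2*R*(-52 + R)/4 = -R*(-52 + R)/2)
k - r(o(-3, S)) = -271773 - (-⅘ - 3 + 4/11)*(52 - (-⅘ - 3 + 4/11))/2 = -271773 - (-189)*(52 - 1*(-189/55))/(2*55) = -271773 - (-189)*(52 + 189/55)/(2*55) = -271773 - (-189)*3049/(2*55*55) = -271773 - 1*(-576261/6050) = -271773 + 576261/6050 = -1643650389/6050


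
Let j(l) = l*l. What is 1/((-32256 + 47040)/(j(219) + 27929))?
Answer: 37945/7392 ≈ 5.1333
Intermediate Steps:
j(l) = l**2
1/((-32256 + 47040)/(j(219) + 27929)) = 1/((-32256 + 47040)/(219**2 + 27929)) = 1/(14784/(47961 + 27929)) = 1/(14784/75890) = 1/(14784*(1/75890)) = 1/(7392/37945) = 37945/7392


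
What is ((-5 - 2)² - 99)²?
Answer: 2500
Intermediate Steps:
((-5 - 2)² - 99)² = ((-7)² - 99)² = (49 - 99)² = (-50)² = 2500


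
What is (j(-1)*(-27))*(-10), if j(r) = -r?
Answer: 270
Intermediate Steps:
(j(-1)*(-27))*(-10) = (-1*(-1)*(-27))*(-10) = (1*(-27))*(-10) = -27*(-10) = 270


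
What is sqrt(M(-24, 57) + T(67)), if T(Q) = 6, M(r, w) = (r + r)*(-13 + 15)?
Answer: 3*I*sqrt(10) ≈ 9.4868*I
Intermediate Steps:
M(r, w) = 4*r (M(r, w) = (2*r)*2 = 4*r)
sqrt(M(-24, 57) + T(67)) = sqrt(4*(-24) + 6) = sqrt(-96 + 6) = sqrt(-90) = 3*I*sqrt(10)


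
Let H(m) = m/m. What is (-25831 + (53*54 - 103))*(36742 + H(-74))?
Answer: -847734496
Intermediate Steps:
H(m) = 1
(-25831 + (53*54 - 103))*(36742 + H(-74)) = (-25831 + (53*54 - 103))*(36742 + 1) = (-25831 + (2862 - 103))*36743 = (-25831 + 2759)*36743 = -23072*36743 = -847734496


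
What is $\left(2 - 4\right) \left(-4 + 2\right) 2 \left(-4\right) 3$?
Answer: $-96$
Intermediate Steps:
$\left(2 - 4\right) \left(-4 + 2\right) 2 \left(-4\right) 3 = \left(2 - 4\right) \left(-2\right) \left(\left(-8\right) 3\right) = \left(-2\right) \left(-2\right) \left(-24\right) = 4 \left(-24\right) = -96$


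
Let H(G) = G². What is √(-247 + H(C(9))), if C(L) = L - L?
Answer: I*√247 ≈ 15.716*I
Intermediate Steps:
C(L) = 0
√(-247 + H(C(9))) = √(-247 + 0²) = √(-247 + 0) = √(-247) = I*√247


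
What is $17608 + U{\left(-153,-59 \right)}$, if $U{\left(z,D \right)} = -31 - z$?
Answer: $17730$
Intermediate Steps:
$17608 + U{\left(-153,-59 \right)} = 17608 - -122 = 17608 + \left(-31 + 153\right) = 17608 + 122 = 17730$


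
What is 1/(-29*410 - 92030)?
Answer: -1/103920 ≈ -9.6228e-6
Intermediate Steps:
1/(-29*410 - 92030) = 1/(-11890 - 92030) = 1/(-103920) = -1/103920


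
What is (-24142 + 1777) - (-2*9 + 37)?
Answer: -22384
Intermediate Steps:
(-24142 + 1777) - (-2*9 + 37) = -22365 - (-18 + 37) = -22365 - 1*19 = -22365 - 19 = -22384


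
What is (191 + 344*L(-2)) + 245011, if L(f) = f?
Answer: 244514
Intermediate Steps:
(191 + 344*L(-2)) + 245011 = (191 + 344*(-2)) + 245011 = (191 - 688) + 245011 = -497 + 245011 = 244514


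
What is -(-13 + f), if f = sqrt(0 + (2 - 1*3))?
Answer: 13 - I ≈ 13.0 - 1.0*I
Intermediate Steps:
f = I (f = sqrt(0 + (2 - 3)) = sqrt(0 - 1) = sqrt(-1) = I ≈ 1.0*I)
-(-13 + f) = -(-13 + I) = 13 - I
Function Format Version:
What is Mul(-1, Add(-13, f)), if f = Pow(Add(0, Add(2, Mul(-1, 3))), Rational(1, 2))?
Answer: Add(13, Mul(-1, I)) ≈ Add(13.000, Mul(-1.0000, I))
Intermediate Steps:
f = I (f = Pow(Add(0, Add(2, -3)), Rational(1, 2)) = Pow(Add(0, -1), Rational(1, 2)) = Pow(-1, Rational(1, 2)) = I ≈ Mul(1.0000, I))
Mul(-1, Add(-13, f)) = Mul(-1, Add(-13, I)) = Add(13, Mul(-1, I))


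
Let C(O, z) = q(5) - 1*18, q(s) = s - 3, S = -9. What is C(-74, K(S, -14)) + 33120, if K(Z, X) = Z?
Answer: 33104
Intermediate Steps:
q(s) = -3 + s
C(O, z) = -16 (C(O, z) = (-3 + 5) - 1*18 = 2 - 18 = -16)
C(-74, K(S, -14)) + 33120 = -16 + 33120 = 33104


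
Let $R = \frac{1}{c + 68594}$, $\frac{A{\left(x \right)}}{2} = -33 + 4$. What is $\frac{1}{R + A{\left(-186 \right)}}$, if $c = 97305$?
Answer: $- \frac{165899}{9622141} \approx -0.017241$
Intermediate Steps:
$A{\left(x \right)} = -58$ ($A{\left(x \right)} = 2 \left(-33 + 4\right) = 2 \left(-29\right) = -58$)
$R = \frac{1}{165899}$ ($R = \frac{1}{97305 + 68594} = \frac{1}{165899} \approx 6.0278 \cdot 10^{-6}$)
$\frac{1}{R + A{\left(-186 \right)}} = \frac{1}{\frac{1}{165899} - 58} = \frac{1}{- \frac{9622141}{165899}} = - \frac{165899}{9622141}$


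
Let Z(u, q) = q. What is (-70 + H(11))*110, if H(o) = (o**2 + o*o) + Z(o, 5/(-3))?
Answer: 56210/3 ≈ 18737.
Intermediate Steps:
H(o) = -5/3 + 2*o**2 (H(o) = (o**2 + o*o) + 5/(-3) = (o**2 + o**2) + 5*(-1/3) = 2*o**2 - 5/3 = -5/3 + 2*o**2)
(-70 + H(11))*110 = (-70 + (-5/3 + 2*11**2))*110 = (-70 + (-5/3 + 2*121))*110 = (-70 + (-5/3 + 242))*110 = (-70 + 721/3)*110 = (511/3)*110 = 56210/3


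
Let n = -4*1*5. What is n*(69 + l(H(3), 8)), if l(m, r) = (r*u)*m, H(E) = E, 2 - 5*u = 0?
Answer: -1572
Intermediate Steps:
u = ⅖ (u = ⅖ - ⅕*0 = ⅖ + 0 = ⅖ ≈ 0.40000)
n = -20 (n = -4*5 = -20)
l(m, r) = 2*m*r/5 (l(m, r) = (r*(⅖))*m = (2*r/5)*m = 2*m*r/5)
n*(69 + l(H(3), 8)) = -20*(69 + (⅖)*3*8) = -20*(69 + 48/5) = -20*393/5 = -1572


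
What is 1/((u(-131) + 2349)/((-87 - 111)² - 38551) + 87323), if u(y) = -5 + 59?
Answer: 653/57024322 ≈ 1.1451e-5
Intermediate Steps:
u(y) = 54
1/((u(-131) + 2349)/((-87 - 111)² - 38551) + 87323) = 1/((54 + 2349)/((-87 - 111)² - 38551) + 87323) = 1/(2403/((-198)² - 38551) + 87323) = 1/(2403/(39204 - 38551) + 87323) = 1/(2403/653 + 87323) = 1/(57024322/653) = 653/57024322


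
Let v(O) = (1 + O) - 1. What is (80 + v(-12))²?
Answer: 4624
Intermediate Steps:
v(O) = O
(80 + v(-12))² = (80 - 12)² = 68² = 4624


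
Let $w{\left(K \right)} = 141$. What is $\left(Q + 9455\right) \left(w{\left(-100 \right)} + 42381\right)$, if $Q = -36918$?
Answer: $-1167781686$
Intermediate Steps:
$\left(Q + 9455\right) \left(w{\left(-100 \right)} + 42381\right) = \left(-36918 + 9455\right) \left(141 + 42381\right) = \left(-27463\right) 42522 = -1167781686$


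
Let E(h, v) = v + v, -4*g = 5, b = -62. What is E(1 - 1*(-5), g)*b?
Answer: 155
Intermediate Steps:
g = -5/4 (g = -1/4*5 = -5/4 ≈ -1.2500)
E(h, v) = 2*v
E(1 - 1*(-5), g)*b = (2*(-5/4))*(-62) = -5/2*(-62) = 155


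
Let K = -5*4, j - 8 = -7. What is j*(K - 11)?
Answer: -31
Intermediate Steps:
j = 1 (j = 8 - 7 = 1)
K = -20
j*(K - 11) = 1*(-20 - 11) = 1*(-31) = -31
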